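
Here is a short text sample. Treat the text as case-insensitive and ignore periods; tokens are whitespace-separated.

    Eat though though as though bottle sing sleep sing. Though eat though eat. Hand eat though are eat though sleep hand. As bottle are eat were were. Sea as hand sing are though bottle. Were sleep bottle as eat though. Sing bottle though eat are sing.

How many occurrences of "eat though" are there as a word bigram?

Scanning the 45 overlapping bigram windows for "eat though":
  position 1–2: eat though
  position 11–12: eat though
  position 15–16: eat though
  position 18–19: eat though
  position 39–40: eat though

5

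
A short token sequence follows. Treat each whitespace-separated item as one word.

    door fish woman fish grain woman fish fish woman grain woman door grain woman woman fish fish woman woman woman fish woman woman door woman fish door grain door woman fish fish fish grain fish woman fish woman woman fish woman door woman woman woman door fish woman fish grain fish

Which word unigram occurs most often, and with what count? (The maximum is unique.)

Unigram frequencies (highest first):
  woman: 21
  fish: 17
  door: 7
  grain: 6

"woman", 21 times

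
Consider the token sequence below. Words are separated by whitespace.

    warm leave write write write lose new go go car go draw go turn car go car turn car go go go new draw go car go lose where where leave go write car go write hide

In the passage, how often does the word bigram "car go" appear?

Scanning the 36 overlapping bigram windows for "car go":
  position 10–11: car go
  position 15–16: car go
  position 19–20: car go
  position 26–27: car go
  position 34–35: car go

5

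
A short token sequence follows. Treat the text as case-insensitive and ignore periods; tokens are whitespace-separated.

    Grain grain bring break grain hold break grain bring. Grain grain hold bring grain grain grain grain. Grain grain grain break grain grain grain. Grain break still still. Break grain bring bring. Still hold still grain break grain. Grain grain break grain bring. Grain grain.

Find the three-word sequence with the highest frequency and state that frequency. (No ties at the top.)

"grain grain grain", 8 times

Trigram frequencies (highest first):
  grain grain grain: 8
  break grain bring: 3
  bring grain grain: 3
  grain grain break: 3
  grain break grain: 3
  grain bring grain: 2
  … (20 more, each ≤ 2)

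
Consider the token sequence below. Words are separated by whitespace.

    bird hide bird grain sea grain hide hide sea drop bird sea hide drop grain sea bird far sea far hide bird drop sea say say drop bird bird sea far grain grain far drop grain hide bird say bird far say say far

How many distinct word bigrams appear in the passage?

33

44 tokens → 43 bigram windows in total.
Repeated bigrams (each contributes count−1 duplicates):
  hide bird: 3
  bird far: 2
  bird sea: 2
  drop bird: 2
  drop grain: 2
  grain hide: 2
  grain sea: 2
  say say: 2
  … (1 more repeated)
10 duplicate windows → 43 − 10 = 33 distinct.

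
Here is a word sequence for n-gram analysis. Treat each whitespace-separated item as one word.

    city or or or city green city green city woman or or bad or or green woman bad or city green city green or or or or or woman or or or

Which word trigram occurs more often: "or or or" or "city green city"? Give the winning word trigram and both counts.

"or or or" (5 vs 3)

"or or or": 5 occurrences
"city green city": 3 occurrences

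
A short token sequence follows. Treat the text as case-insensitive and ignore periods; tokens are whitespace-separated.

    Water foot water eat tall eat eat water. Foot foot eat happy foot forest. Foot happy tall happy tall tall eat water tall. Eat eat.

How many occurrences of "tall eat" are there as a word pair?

Scanning the 24 overlapping bigram windows for "tall eat":
  position 5–6: tall eat
  position 20–21: tall eat
  position 23–24: tall eat

3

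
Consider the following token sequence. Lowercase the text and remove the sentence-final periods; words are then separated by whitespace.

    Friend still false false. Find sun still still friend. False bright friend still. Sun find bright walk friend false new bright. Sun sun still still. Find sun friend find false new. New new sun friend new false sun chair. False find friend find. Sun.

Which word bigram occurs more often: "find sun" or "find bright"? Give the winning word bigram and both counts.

"find sun": 3 occurrences
"find bright": 1 occurrence

"find sun" (3 vs 1)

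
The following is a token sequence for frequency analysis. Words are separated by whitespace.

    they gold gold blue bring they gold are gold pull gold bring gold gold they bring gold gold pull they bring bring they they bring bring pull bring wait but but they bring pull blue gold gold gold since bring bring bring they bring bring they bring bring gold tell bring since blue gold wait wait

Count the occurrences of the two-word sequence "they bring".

Scanning the 55 overlapping bigram windows for "they bring":
  position 15–16: they bring
  position 20–21: they bring
  position 24–25: they bring
  position 32–33: they bring
  position 43–44: they bring
  position 46–47: they bring

6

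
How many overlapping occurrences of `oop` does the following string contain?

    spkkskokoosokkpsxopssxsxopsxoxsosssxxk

0

Sliding a length-3 window over the 38 characters (36 positions):
  (no match at any position)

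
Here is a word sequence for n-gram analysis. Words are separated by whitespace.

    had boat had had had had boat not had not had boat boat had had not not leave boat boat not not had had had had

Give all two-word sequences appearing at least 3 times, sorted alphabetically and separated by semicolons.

Bigram counts meeting the condition (at least 3 times):
  had boat: 3
  had had: 7
  not had: 3

had boat; had had; not had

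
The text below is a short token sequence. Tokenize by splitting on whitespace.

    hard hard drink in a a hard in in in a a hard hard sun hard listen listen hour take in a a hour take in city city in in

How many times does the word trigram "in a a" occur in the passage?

Scanning the 28 overlapping trigram windows for "in a a":
  position 4–6: in a a
  position 10–12: in a a
  position 21–23: in a a

3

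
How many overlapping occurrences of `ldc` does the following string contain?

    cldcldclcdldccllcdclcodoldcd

4

Sliding a length-3 window over the 28 characters (26 positions):
  position 2–4: ldc
  position 5–7: ldc
  position 11–13: ldc
  position 25–27: ldc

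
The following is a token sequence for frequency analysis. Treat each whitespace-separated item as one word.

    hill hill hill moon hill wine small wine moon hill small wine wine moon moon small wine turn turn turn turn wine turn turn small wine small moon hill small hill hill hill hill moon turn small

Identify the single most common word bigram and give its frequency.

Bigram frequencies (highest first):
  hill hill: 5
  small wine: 4
  turn turn: 4
  moon hill: 3
  hill moon: 2
  wine small: 2
  … (12 more, each ≤ 2)

"hill hill", 5 times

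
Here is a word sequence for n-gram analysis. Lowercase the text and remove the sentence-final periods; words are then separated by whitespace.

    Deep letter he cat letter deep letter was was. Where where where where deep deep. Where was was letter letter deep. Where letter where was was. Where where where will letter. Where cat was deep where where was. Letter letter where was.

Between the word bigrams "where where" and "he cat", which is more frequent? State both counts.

"where where" (6 vs 1)

"where where": 6 occurrences
"he cat": 1 occurrence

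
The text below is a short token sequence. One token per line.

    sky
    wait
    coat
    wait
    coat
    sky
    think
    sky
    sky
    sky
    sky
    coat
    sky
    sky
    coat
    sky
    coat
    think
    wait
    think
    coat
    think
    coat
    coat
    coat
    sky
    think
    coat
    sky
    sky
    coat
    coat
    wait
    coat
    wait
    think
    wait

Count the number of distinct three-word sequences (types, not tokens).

27

37 tokens → 35 trigram windows in total.
Repeated trigrams (each contributes count−1 duplicates):
  sky sky coat: 3
  coat sky sky: 2
  coat sky think: 2
  coat wait coat: 2
  sky coat sky: 2
  sky sky sky: 2
  wait coat wait: 2
8 duplicate windows → 35 − 8 = 27 distinct.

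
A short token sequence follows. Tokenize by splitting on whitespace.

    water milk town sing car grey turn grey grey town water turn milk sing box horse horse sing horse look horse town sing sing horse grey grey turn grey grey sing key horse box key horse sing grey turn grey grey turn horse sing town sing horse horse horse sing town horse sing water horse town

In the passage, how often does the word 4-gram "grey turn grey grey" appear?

Scanning the 53 overlapping 4-gram windows for "grey turn grey grey":
  position 6–9: grey turn grey grey
  position 27–30: grey turn grey grey
  position 38–41: grey turn grey grey

3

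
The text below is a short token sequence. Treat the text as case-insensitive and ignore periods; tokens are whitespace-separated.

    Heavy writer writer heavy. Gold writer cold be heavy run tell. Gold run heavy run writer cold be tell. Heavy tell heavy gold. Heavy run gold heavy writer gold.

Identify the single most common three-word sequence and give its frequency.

"writer cold be", 2 times

Trigram frequencies (highest first):
  writer cold be: 2
  heavy writer writer: 1
  writer writer heavy: 1
  writer heavy gold: 1
  heavy gold writer: 1
  gold writer cold: 1
  … (20 more, each ≤ 1)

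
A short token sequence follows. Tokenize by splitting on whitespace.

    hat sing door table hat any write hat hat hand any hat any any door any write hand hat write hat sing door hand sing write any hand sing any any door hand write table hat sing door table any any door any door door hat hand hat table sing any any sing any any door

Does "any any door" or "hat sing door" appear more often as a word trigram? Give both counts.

"any any door" (4 vs 3)

"any any door": 4 occurrences
"hat sing door": 3 occurrences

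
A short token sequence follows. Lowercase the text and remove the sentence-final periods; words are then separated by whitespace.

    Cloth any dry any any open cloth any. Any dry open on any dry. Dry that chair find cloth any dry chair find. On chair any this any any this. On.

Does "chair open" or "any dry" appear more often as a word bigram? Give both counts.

"any dry" (4 vs 0)

"chair open": 0 occurrences
"any dry": 4 occurrences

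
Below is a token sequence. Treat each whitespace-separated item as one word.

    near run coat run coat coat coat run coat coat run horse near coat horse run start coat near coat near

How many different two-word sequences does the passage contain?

21 tokens → 20 bigram windows in total.
Repeated bigrams (each contributes count−1 duplicates):
  coat coat: 3
  coat run: 3
  run coat: 3
  coat near: 2
  near coat: 2
8 duplicate windows → 20 − 8 = 12 distinct.

12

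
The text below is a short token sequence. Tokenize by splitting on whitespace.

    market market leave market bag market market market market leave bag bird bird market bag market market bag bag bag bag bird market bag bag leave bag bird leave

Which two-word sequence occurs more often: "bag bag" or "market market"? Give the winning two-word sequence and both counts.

"bag bag": 4 occurrences
"market market": 5 occurrences

"market market" (5 vs 4)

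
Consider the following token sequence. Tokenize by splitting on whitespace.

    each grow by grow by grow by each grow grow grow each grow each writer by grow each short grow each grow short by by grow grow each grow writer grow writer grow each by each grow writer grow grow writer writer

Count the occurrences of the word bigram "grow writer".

Scanning the 41 overlapping bigram windows for "grow writer":
  position 29–30: grow writer
  position 31–32: grow writer
  position 37–38: grow writer
  position 40–41: grow writer

4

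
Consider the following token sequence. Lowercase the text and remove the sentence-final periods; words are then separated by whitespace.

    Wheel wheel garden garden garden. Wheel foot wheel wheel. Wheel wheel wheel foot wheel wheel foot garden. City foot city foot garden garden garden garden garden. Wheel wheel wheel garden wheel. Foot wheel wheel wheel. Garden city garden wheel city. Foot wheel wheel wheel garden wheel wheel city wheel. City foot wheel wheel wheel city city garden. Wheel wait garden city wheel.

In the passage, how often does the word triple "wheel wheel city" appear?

2

Scanning the 60 overlapping trigram windows for "wheel wheel city":
  position 46–48: wheel wheel city
  position 53–55: wheel wheel city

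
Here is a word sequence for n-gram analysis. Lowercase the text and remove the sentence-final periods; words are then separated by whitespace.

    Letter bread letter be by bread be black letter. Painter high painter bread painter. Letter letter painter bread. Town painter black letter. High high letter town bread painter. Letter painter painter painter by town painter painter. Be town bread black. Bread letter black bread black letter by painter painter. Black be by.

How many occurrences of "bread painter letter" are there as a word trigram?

2

Scanning the 50 overlapping trigram windows for "bread painter letter":
  position 13–15: bread painter letter
  position 27–29: bread painter letter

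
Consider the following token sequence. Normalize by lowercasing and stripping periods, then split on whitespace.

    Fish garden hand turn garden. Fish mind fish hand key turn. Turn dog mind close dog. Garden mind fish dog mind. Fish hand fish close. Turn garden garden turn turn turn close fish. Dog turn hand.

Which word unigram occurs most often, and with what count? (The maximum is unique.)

Unigram frequencies (highest first):
  turn: 8
  fish: 7
  garden: 5
  hand: 4
  mind: 4
  dog: 4
  … (2 more, each ≤ 3)

"turn", 8 times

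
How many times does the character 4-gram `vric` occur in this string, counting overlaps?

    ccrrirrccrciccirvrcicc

0

Sliding a length-4 window over the 22 characters (19 positions):
  (no match at any position)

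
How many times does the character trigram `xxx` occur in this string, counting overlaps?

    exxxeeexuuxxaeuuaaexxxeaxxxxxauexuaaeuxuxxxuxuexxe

6

Sliding a length-3 window over the 50 characters (48 positions):
  position 2–4: xxx
  position 20–22: xxx
  position 25–27: xxx
  position 26–28: xxx
  position 27–29: xxx
  position 41–43: xxx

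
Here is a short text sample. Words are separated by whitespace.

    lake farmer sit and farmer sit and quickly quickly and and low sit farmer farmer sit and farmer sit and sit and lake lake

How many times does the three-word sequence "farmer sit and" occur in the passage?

4

Scanning the 22 overlapping trigram windows for "farmer sit and":
  position 2–4: farmer sit and
  position 5–7: farmer sit and
  position 15–17: farmer sit and
  position 18–20: farmer sit and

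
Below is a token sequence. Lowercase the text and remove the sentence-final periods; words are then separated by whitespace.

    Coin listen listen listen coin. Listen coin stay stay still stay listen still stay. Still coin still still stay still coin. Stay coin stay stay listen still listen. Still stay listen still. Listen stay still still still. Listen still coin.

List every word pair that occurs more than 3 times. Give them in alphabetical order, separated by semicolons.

Bigram counts meeting the condition (more than 3 times):
  listen still: 5
  stay still: 4
  still stay: 4

listen still; stay still; still stay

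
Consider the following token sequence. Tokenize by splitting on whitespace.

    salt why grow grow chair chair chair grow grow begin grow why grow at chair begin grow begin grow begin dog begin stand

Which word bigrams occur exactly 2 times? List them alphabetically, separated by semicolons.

Bigram counts meeting the condition (exactly 2 times):
  chair chair: 2
  grow grow: 2
  why grow: 2

chair chair; grow grow; why grow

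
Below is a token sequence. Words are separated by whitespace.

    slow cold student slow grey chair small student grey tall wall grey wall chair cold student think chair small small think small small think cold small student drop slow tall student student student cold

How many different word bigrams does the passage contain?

27

34 tokens → 33 bigram windows in total.
Repeated bigrams (each contributes count−1 duplicates):
  chair small: 2
  cold student: 2
  small small: 2
  small student: 2
  small think: 2
  student student: 2
6 duplicate windows → 33 − 6 = 27 distinct.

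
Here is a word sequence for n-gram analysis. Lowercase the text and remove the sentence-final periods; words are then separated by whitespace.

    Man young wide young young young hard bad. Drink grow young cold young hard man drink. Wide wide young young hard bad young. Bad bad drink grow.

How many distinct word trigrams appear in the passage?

27 tokens → 25 trigram windows in total.
Repeated trigrams (each contributes count−1 duplicates):
  bad drink grow: 2
  wide young young: 2
  young hard bad: 2
  young young hard: 2
4 duplicate windows → 25 − 4 = 21 distinct.

21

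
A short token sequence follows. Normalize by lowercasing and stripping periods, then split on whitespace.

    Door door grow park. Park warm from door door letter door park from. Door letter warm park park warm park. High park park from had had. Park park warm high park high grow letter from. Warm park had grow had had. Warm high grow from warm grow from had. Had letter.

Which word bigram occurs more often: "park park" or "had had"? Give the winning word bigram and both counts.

"park park": 4 occurrences
"had had": 3 occurrences

"park park" (4 vs 3)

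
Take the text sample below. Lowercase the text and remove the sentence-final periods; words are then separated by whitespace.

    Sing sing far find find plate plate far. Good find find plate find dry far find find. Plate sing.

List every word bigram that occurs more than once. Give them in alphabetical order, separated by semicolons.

Bigram counts meeting the condition (more than once):
  far find: 2
  find find: 3
  find plate: 3

far find; find find; find plate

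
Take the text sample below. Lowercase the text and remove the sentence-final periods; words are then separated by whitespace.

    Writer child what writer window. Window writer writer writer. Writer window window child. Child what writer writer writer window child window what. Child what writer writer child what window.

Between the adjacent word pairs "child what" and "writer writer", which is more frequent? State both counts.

"child what": 4 occurrences
"writer writer": 6 occurrences

"writer writer" (6 vs 4)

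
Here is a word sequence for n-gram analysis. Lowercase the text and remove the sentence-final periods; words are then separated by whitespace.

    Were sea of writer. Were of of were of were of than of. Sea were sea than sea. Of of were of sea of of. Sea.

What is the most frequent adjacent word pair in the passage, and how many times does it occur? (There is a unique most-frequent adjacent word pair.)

"were of", 4 times

Bigram frequencies (highest first):
  were of: 4
  sea of: 3
  of of: 3
  of were: 3
  of sea: 3
  were sea: 2
  … (7 more, each ≤ 1)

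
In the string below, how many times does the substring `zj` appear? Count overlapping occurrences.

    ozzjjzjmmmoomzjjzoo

3

Sliding a length-2 window over the 19 characters (18 positions):
  position 3–4: zj
  position 6–7: zj
  position 14–15: zj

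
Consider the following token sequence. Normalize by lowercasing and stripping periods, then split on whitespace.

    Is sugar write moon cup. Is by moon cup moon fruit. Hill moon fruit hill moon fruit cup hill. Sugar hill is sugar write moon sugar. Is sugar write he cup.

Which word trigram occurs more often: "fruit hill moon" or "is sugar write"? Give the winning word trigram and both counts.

"fruit hill moon": 2 occurrences
"is sugar write": 3 occurrences

"is sugar write" (3 vs 2)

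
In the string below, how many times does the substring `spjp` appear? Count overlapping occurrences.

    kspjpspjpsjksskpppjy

2

Sliding a length-4 window over the 20 characters (17 positions):
  position 2–5: spjp
  position 6–9: spjp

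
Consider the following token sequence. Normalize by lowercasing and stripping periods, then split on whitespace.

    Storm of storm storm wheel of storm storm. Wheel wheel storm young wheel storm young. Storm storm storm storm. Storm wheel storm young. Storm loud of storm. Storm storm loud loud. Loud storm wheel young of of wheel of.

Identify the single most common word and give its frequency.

"storm", 18 times

Unigram frequencies (highest first):
  storm: 18
  wheel: 7
  of: 6
  young: 4
  loud: 4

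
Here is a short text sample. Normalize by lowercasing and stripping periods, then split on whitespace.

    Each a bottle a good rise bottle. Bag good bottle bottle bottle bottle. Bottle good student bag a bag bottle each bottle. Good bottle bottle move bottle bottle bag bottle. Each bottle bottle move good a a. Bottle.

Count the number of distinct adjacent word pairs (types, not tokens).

38 tokens → 37 bigram windows in total.
Repeated bigrams (each contributes count−1 duplicates):
  bottle bottle: 7
  a bottle: 2
  bag bottle: 2
  bottle bag: 2
  bottle each: 2
  bottle good: 2
  bottle move: 2
  each bottle: 2
  … (1 more repeated)
14 duplicate windows → 37 − 14 = 23 distinct.

23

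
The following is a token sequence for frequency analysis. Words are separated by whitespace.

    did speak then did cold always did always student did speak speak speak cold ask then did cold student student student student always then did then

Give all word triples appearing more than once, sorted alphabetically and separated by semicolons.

Trigram counts meeting the condition (more than once):
  student student student: 2
  then did cold: 2

student student student; then did cold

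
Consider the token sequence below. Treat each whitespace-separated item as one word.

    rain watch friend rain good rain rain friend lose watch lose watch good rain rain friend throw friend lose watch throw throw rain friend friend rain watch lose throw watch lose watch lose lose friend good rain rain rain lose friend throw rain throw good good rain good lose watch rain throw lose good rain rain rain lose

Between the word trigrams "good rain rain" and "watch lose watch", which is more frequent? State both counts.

"good rain rain" (4 vs 2)

"good rain rain": 4 occurrences
"watch lose watch": 2 occurrences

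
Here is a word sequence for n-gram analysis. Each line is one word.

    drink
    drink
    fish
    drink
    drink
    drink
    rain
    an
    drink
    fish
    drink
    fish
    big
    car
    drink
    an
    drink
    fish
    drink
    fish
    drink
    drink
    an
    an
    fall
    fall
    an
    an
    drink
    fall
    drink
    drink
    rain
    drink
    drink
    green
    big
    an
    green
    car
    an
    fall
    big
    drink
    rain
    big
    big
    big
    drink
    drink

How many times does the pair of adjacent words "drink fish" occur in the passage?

5

Scanning the 49 overlapping bigram windows for "drink fish":
  position 2–3: drink fish
  position 9–10: drink fish
  position 11–12: drink fish
  position 17–18: drink fish
  position 19–20: drink fish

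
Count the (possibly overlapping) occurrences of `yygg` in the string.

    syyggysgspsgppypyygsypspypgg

Sliding a length-4 window over the 28 characters (25 positions):
  position 2–5: yygg

1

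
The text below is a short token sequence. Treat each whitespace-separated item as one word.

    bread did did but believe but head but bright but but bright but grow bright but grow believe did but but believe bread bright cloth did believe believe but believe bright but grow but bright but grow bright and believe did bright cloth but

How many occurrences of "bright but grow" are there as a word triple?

4

Scanning the 42 overlapping trigram windows for "bright but grow":
  position 12–14: bright but grow
  position 15–17: bright but grow
  position 31–33: bright but grow
  position 35–37: bright but grow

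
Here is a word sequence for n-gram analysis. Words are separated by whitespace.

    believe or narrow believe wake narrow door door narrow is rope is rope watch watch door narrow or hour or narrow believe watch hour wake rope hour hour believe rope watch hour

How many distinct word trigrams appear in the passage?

29

32 tokens → 30 trigram windows in total.
Repeated trigrams (each contributes count−1 duplicates):
  or narrow believe: 2
1 duplicate windows → 30 − 1 = 29 distinct.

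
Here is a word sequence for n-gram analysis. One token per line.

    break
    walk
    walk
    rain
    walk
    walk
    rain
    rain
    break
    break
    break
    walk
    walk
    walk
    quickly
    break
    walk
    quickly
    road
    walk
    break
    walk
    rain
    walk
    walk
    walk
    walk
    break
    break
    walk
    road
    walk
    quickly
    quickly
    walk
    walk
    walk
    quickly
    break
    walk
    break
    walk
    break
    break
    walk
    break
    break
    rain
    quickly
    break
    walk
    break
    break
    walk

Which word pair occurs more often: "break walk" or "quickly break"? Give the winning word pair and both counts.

"break walk" (10 vs 3)

"break walk": 10 occurrences
"quickly break": 3 occurrences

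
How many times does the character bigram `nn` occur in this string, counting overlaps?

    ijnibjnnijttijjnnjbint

2

Sliding a length-2 window over the 22 characters (21 positions):
  position 7–8: nn
  position 16–17: nn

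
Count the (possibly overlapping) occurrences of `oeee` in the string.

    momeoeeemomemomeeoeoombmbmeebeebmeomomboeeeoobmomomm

2

Sliding a length-4 window over the 52 characters (49 positions):
  position 5–8: oeee
  position 40–43: oeee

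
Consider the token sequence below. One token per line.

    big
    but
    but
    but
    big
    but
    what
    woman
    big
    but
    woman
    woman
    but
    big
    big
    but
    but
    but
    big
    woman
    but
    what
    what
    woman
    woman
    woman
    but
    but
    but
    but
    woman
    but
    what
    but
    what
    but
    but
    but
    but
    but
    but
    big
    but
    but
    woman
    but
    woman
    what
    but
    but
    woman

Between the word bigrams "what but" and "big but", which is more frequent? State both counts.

"what but": 3 occurrences
"big but": 5 occurrences

"big but" (5 vs 3)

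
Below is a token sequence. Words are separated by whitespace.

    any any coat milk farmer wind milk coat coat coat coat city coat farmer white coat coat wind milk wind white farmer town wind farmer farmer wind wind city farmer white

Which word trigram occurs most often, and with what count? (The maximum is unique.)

Trigram frequencies (highest first):
  coat coat coat: 2
  any any coat: 1
  any coat milk: 1
  coat milk farmer: 1
  milk farmer wind: 1
  farmer wind milk: 1
  … (22 more, each ≤ 1)

"coat coat coat", 2 times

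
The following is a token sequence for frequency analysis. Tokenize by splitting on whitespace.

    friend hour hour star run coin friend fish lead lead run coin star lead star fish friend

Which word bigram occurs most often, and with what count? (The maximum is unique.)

"run coin", 2 times

Bigram frequencies (highest first):
  run coin: 2
  friend hour: 1
  hour hour: 1
  hour star: 1
  star run: 1
  coin friend: 1
  … (9 more, each ≤ 1)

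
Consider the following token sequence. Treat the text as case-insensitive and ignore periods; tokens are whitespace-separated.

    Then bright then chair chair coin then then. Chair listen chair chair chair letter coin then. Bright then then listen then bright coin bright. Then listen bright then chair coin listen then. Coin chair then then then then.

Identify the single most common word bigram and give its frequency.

Bigram frequencies (highest first):
  then then: 5
  bright then: 4
  then bright: 3
  then chair: 3
  chair chair: 3
  chair coin: 2
  … (14 more, each ≤ 2)

"then then", 5 times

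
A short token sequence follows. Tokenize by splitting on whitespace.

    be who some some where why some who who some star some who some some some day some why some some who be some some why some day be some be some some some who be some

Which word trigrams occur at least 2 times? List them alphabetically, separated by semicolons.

Trigram counts meeting the condition (at least 2 times):
  be some some: 2
  some some some: 2
  some some who: 2
  some who be: 2
  some why some: 2
  who be some: 2
  who some some: 2

be some some; some some some; some some who; some who be; some why some; who be some; who some some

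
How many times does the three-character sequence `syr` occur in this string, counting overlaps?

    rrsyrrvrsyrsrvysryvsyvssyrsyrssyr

Sliding a length-3 window over the 33 characters (31 positions):
  position 3–5: syr
  position 9–11: syr
  position 24–26: syr
  position 27–29: syr
  position 31–33: syr

5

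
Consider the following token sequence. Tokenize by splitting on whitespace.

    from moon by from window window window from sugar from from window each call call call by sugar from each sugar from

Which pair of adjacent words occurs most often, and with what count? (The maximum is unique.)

Bigram frequencies (highest first):
  sugar from: 3
  from window: 2
  window window: 2
  call call: 2
  from moon: 1
  moon by: 1
  … (10 more, each ≤ 1)

"sugar from", 3 times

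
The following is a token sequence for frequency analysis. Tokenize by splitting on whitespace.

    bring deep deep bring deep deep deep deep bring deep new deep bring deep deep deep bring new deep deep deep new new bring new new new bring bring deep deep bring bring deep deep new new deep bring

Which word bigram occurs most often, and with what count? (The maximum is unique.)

Bigram frequencies (highest first):
  deep deep: 10
  bring deep: 6
  deep bring: 6
  new new: 4
  deep new: 3
  new deep: 3
  … (3 more, each ≤ 2)

"deep deep", 10 times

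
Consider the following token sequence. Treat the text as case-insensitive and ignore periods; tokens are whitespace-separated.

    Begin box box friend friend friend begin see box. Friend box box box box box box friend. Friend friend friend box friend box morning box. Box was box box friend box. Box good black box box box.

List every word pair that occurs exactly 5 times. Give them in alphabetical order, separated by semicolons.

box friend; friend friend

Bigram counts meeting the condition (exactly 5 times):
  box friend: 5
  friend friend: 5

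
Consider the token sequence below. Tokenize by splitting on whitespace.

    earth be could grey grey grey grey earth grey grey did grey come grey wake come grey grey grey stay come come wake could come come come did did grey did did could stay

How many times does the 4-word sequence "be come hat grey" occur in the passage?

0

Scanning the 31 overlapping 4-gram windows for "be come hat grey":
  (none found)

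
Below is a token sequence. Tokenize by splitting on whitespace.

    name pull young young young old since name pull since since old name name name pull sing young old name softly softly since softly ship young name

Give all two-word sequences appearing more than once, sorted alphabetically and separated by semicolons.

name name; name pull; old name; young old; young young

Bigram counts meeting the condition (more than once):
  name name: 2
  name pull: 3
  old name: 2
  young old: 2
  young young: 2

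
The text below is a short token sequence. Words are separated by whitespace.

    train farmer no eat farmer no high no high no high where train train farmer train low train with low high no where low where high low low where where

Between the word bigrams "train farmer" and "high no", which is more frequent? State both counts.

"high no" (3 vs 2)

"train farmer": 2 occurrences
"high no": 3 occurrences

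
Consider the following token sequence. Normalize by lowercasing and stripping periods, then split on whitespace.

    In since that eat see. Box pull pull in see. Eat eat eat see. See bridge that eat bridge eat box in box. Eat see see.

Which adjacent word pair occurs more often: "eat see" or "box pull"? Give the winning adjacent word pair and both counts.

"eat see": 3 occurrences
"box pull": 1 occurrence

"eat see" (3 vs 1)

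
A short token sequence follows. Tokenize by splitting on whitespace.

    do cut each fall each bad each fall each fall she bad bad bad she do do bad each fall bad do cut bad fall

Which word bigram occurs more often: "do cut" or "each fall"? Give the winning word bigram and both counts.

"do cut": 2 occurrences
"each fall": 4 occurrences

"each fall" (4 vs 2)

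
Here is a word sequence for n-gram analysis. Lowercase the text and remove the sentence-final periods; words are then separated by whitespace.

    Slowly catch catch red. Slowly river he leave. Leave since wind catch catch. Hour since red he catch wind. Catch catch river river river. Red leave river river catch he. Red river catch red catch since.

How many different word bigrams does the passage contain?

28

36 tokens → 35 bigram windows in total.
Repeated bigrams (each contributes count−1 duplicates):
  catch catch: 3
  river river: 3
  catch red: 2
  river catch: 2
  wind catch: 2
7 duplicate windows → 35 − 7 = 28 distinct.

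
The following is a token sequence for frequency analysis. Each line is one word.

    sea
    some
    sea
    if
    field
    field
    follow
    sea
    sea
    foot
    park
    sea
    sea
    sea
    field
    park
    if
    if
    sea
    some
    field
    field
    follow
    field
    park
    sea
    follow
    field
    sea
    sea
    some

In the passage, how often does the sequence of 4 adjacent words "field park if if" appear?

1

Scanning the 28 overlapping 4-gram windows for "field park if if":
  position 15–18: field park if if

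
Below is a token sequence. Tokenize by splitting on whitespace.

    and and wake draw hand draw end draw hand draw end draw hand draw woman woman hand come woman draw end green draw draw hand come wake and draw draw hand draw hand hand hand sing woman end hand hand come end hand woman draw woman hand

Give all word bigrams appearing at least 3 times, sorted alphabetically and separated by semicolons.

Bigram counts meeting the condition (at least 3 times):
  draw end: 3
  draw hand: 6
  hand come: 3
  hand draw: 4
  hand hand: 3

draw end; draw hand; hand come; hand draw; hand hand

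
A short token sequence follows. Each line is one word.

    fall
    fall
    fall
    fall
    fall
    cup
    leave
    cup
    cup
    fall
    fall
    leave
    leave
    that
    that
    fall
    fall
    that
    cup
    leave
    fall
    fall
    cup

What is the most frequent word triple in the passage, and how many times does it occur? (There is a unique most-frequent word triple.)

"fall fall fall", 3 times

Trigram frequencies (highest first):
  fall fall fall: 3
  fall fall cup: 2
  fall cup leave: 1
  cup leave cup: 1
  leave cup cup: 1
  cup cup fall: 1
  … (12 more, each ≤ 1)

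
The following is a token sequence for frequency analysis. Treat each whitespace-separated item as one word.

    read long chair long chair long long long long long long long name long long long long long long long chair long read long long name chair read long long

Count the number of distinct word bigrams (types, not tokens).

9

30 tokens → 29 bigram windows in total.
Repeated bigrams (each contributes count−1 duplicates):
  long long: 14
  chair long: 3
  long chair: 3
  read long: 3
  long name: 2
20 duplicate windows → 29 − 20 = 9 distinct.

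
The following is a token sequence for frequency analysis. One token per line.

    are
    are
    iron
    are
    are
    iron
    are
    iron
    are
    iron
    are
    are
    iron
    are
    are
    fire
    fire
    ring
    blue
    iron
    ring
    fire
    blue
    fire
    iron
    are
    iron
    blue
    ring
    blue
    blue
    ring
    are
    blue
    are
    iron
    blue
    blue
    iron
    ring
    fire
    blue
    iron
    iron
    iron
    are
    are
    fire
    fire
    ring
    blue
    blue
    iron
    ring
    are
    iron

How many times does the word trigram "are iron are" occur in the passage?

5

Scanning the 54 overlapping trigram windows for "are iron are":
  position 2–4: are iron are
  position 5–7: are iron are
  position 7–9: are iron are
  position 9–11: are iron are
  position 12–14: are iron are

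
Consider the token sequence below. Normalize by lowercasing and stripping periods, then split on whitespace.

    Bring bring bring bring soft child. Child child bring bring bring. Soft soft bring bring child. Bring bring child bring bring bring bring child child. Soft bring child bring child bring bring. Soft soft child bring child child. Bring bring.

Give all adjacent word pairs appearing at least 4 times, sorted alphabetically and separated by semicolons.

bring bring; bring child; child bring; child child

Bigram counts meeting the condition (at least 4 times):
  bring bring: 12
  bring child: 6
  child bring: 7
  child child: 4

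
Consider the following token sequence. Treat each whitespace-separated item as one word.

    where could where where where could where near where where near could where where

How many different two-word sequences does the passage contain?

14 tokens → 13 bigram windows in total.
Repeated bigrams (each contributes count−1 duplicates):
  where where: 4
  could where: 3
  where could: 2
  where near: 2
7 duplicate windows → 13 − 7 = 6 distinct.

6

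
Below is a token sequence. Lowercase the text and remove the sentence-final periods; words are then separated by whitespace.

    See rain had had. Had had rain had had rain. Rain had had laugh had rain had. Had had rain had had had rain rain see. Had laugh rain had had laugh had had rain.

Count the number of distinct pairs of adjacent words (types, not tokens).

10

35 tokens → 34 bigram windows in total.
Repeated bigrams (each contributes count−1 duplicates):
  had had: 11
  had rain: 6
  rain had: 6
  had laugh: 3
  laugh had: 2
  rain rain: 2
24 duplicate windows → 34 − 24 = 10 distinct.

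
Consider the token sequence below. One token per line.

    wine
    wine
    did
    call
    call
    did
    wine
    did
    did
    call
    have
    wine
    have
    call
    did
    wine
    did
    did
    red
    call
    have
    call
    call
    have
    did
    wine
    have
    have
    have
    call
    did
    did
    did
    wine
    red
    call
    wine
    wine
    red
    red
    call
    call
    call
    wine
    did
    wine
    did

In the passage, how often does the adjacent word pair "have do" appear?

Scanning the 46 overlapping bigram windows for "have do":
  (none found)

0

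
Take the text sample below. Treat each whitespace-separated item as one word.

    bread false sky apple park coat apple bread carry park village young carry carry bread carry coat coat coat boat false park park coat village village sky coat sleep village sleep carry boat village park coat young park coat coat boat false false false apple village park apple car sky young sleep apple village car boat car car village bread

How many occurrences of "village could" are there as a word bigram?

0

Scanning the 59 overlapping bigram windows for "village could":
  (none found)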